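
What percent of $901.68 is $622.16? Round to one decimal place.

69.0%

$622.16 ÷ $901.68 ≈ 69.0%.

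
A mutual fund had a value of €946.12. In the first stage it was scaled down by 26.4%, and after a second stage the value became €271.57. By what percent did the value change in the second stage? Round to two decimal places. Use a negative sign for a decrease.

After the first stage: €946.12 × 0.736 = €696.34432.
Second-stage multiplier: €271.57 ÷ €696.34432 ≈ 0.389994.
That is a change of -61.00%.

-61.00%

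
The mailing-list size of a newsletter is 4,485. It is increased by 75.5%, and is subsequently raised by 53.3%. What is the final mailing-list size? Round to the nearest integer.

75.5% increase: 4,485 × 1.755 = 7871.175.
Apply the 53.3% increase: 7871.175 × 1.533 = 12066.511275 ≈ 12,067.

12,067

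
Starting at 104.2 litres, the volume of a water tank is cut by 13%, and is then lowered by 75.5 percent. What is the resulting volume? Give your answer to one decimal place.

22.2 litres

Each change multiplies by a factor: 0.87 × 0.245 = 0.21315.
104.2 × 0.21315 = 22.21023 ≈ 22.2.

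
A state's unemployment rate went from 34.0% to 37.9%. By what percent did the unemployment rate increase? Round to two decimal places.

The change is 37.9 − 34.0 = 3.9 percentage points.
Relative to the original 34.0%, that is 3.9 ÷ 34.0 ≈ 11.47%.
So the unemployment rate rose by 11.47%.

11.47%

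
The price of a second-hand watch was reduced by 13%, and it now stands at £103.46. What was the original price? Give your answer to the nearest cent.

The overall multiplier applied was 0.87.
So the original price was £103.46 ÷ 0.87 ≈ £118.92.

£118.92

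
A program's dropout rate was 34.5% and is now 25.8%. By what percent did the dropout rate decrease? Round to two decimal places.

25.22%

The change is 25.8 − 34.5 = -8.7 percentage points.
Relative to the original 34.5%, that is -8.7 ÷ 34.5 ≈ -25.22%.
So the dropout rate fell by 25.22%.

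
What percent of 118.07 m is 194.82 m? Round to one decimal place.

194.82 m ÷ 118.07 m ≈ 165.0%.

165.0%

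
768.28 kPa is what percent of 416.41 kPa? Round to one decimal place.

768.28 kPa ÷ 416.41 kPa ≈ 184.5%.

184.5%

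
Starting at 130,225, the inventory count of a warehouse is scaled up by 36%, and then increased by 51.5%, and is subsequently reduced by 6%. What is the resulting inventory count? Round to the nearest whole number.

Each change multiplies by a factor: 1.36 × 1.515 × 0.94 = 1.936776.
130,225 × 1.936776 = 252216.6546 ≈ 252,217.

252,217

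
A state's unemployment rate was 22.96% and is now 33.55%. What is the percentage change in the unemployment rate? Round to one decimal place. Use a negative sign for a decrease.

The change is 33.55 − 22.96 = 10.59 percentage points.
Relative to the original 22.96%, that is 10.59 ÷ 22.96 ≈ 46.1%.

46.1%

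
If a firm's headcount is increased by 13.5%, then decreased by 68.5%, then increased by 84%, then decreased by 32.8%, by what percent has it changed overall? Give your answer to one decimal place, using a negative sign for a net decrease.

The combined multiplier is 1.135 × 0.315 × 1.84 × 0.672 = 0.442072512.
That corresponds to a decrease of 55.8%.

-55.8%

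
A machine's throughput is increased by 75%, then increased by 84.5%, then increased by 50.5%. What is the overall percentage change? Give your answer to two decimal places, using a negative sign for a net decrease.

385.93%

The combined multiplier is 1.75 × 1.845 × 1.505 = 4.85926875.
That corresponds to an increase of 385.93%.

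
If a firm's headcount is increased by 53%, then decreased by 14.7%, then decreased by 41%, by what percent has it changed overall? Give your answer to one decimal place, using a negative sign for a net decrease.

A 53% increase multiplies by 1.53.
Then a 14.7% decrease: 1.53 × 0.853 = 1.30509.
Then a 41% decrease: 1.30509 × 0.59 = 0.7700031.
Overall factor 0.7700031, i.e. -23.0%.

-23.0%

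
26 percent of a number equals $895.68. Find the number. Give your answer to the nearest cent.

$3,444.92

$895.68 ÷ 0.26 ≈ $3,444.92.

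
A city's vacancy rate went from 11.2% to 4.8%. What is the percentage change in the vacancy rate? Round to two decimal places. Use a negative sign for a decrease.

The change is 4.8 − 11.2 = -6.4 percentage points.
Relative to the original 11.2%, that is -6.4 ÷ 11.2 ≈ -57.14%.

-57.14%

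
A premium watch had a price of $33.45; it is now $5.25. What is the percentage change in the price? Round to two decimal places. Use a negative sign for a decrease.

-84.30%

Change: $5.25 − $33.45 = -$28.20.
Relative to the original: -$28.20 ÷ $33.45 ≈ -84.30%.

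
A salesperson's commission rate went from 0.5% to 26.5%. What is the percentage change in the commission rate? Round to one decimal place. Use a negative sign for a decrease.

The change is 26.5 − 0.5 = 26.0 percentage points.
Relative to the original 0.5%, that is 26.0 ÷ 0.5 = 5200.0%.

5200.0%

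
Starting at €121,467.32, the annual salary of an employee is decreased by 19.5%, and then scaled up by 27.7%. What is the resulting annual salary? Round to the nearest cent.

Each change multiplies by a factor: 0.805 × 1.277 = 1.027985.
€121,467.32 × 1.027985 = €124866.5829502 ≈ €124,866.58.

€124,866.58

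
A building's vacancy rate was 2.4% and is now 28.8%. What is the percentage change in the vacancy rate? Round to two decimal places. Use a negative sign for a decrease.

The change is 28.8 − 2.4 = 26.4 percentage points.
Relative to the original 2.4%, that is 26.4 ÷ 2.4 = 1100.00%.

1100.00%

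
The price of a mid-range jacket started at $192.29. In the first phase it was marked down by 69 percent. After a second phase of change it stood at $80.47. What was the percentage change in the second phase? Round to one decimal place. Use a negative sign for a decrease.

35.0%

After the first phase: $192.29 × 0.31 = $59.6099.
Second-phase multiplier: $80.47 ÷ $59.6099 ≈ 1.34994.
That is a change of 35.0%.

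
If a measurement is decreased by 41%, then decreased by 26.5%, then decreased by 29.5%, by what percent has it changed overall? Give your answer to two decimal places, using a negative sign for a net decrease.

The combined multiplier is 0.59 × 0.735 × 0.705 = 0.30572325.
That corresponds to a decrease of 69.43%.

-69.43%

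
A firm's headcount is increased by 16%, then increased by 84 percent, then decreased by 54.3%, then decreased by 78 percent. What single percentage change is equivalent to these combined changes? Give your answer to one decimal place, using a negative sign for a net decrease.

A 16% increase multiplies by 1.16.
Then an 84% increase: 1.16 × 1.84 = 2.1344.
Then a 54.3% decrease: 2.1344 × 0.457 = 0.9754208.
Then a 78% decrease: 0.9754208 × 0.22 = 0.214592576.
Overall factor 0.214592576, i.e. -78.5%.

-78.5%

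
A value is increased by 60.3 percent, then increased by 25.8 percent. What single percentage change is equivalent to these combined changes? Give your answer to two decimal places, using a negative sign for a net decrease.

101.66%

The combined multiplier is 1.603 × 1.258 = 2.016574.
That corresponds to an increase of 101.66%.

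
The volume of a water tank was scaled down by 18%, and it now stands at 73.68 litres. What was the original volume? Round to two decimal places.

89.85 litres

The overall multiplier applied was 0.82.
So the original volume was 73.68 ÷ 0.82 ≈ 89.85 litres.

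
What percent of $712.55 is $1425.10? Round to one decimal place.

$1425.10 ÷ $712.55 = 200.0%.

200.0%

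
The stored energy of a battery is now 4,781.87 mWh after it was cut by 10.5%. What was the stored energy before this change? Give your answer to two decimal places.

The overall multiplier applied was 0.895.
So the original stored energy was 4,781.87 ÷ 0.895 ≈ 5,342.87 mWh.

5,342.87 mWh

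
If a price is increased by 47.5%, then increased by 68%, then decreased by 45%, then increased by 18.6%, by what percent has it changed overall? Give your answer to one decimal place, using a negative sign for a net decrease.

61.6%

The combined multiplier is 1.475 × 1.68 × 0.55 × 1.186 = 1.6163994.
That corresponds to an increase of 61.6%.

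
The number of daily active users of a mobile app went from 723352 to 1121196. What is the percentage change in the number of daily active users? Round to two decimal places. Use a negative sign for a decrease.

Change: 1121196 − 723352 = 397844.
Relative to the original: 397844 ÷ 723352 ≈ 55.00%.

55.00%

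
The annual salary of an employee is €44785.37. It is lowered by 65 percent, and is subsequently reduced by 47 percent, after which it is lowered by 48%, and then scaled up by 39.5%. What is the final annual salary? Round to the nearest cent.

Apply the 65% decrease: €44785.37 × 0.35 = €15674.8795.
After the 47% decrease: €15674.8795 × 0.53 = €8307.686135.
Apply the 48% decrease: €8307.686135 × 0.52 = €4319.9967902.
After the 39.5% increase: €4319.9967902 × 1.395 = €6026.395522329 ≈ €6026.40.

€6026.40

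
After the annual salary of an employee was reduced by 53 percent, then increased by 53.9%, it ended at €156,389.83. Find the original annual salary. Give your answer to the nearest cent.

€216,208.13

The overall multiplier applied was 0.47 × 1.539 = 0.72333.
So the original annual salary was €156,389.83 ÷ 0.72333 ≈ €216,208.13.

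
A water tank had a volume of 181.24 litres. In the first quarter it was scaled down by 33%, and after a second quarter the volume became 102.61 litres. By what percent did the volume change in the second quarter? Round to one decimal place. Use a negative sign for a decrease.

After the first quarter: 181.24 × 0.67 = 121.4308.
Second-quarter multiplier: 102.61 ÷ 121.4308 ≈ 0.84501.
That is a change of -15.5%.

-15.5%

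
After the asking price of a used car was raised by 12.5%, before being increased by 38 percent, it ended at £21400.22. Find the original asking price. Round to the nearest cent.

£13784.36

The overall multiplier applied was 1.125 × 1.38 = 1.5525.
So the original asking price was £21400.22 ÷ 1.5525 ≈ £13784.36.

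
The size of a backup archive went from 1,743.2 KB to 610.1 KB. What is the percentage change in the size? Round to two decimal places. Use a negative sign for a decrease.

Change: 610.1 − 1,743.2 = -1,133.1.
Relative to the original: -1,133.1 ÷ 1,743.2 ≈ -65.00%.

-65.00%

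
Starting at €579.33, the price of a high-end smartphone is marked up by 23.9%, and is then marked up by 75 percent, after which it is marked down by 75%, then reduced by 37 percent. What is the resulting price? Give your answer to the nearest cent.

After the 23.9% increase: €579.33 × 1.239 = €717.78987.
75% increase: €717.78987 × 1.75 = €1256.1322725.
75% decrease: €1256.1322725 × 0.25 = €314.033068125.
After the 37% decrease: €314.033068125 × 0.63 = €197.84083291875 ≈ €197.84.

€197.84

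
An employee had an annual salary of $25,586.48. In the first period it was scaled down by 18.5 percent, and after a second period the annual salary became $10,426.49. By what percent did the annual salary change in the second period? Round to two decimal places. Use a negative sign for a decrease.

After the first period: $25,586.48 × 0.815 = $20852.9812.
Second-period multiplier: $10,426.49 ÷ $20852.9812 ≈ 0.5.
That is a change of -50.00%.

-50.00%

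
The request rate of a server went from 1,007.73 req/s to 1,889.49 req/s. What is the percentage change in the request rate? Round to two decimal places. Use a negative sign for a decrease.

87.50%

Change: 1,889.49 − 1,007.73 = 881.76.
Relative to the original: 881.76 ÷ 1,007.73 ≈ 87.50%.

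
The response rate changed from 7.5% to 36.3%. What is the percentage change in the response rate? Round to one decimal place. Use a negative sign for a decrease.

The change is 36.3 − 7.5 = 28.8 percentage points.
Relative to the original 7.5%, that is 28.8 ÷ 7.5 = 384.0%.

384.0%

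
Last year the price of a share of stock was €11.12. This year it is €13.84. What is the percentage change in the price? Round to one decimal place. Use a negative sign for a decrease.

Change: €13.84 − €11.12 = €2.72.
Relative to the original: €2.72 ÷ €11.12 ≈ 24.5%.

24.5%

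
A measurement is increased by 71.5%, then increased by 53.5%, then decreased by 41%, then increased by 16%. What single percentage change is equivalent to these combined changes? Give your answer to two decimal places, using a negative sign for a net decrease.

The combined multiplier is 1.715 × 1.535 × 0.59 × 1.16 = 1.80170011.
That corresponds to an increase of 80.17%.

80.17%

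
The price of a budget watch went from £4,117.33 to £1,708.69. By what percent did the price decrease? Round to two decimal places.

Change: £1,708.69 − £4,117.33 = -£2,408.64.
Relative to the original: -£2,408.64 ÷ £4,117.33 ≈ -58.50%.
So the price decreased by 58.50%.

58.50%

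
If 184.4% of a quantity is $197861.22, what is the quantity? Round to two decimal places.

$197861.22 ÷ 1.844 ≈ $107300.01.

$107300.01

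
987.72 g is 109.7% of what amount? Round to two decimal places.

987.72 g ÷ 1.097 ≈ 900.38 g.

900.38 g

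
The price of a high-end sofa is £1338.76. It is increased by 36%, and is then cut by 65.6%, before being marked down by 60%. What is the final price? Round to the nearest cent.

£250.53

Each change multiplies by a factor: 1.36 × 0.344 × 0.4 = 0.187136.
£1338.76 × 0.187136 = £250.53019136 ≈ £250.53.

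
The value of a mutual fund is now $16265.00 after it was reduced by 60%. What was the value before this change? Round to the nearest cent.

$40662.50

The overall multiplier applied was 0.4.
So the original value was $16265.00 ÷ 0.4 = $40662.50.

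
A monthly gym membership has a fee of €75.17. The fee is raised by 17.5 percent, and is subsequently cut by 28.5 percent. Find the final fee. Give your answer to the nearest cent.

Each change multiplies by a factor: 1.175 × 0.715 = 0.840125.
€75.17 × 0.840125 = €63.15219625 ≈ €63.15.

€63.15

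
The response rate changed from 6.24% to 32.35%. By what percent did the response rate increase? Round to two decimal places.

418.43%

The change is 32.35 − 6.24 = 26.11 percentage points.
Relative to the original 6.24%, that is 26.11 ÷ 6.24 ≈ 418.43%.
So the response rate rose by 418.43%.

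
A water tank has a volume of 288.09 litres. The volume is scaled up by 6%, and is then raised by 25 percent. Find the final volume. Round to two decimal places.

381.72 litres

After the 6% increase: 288.09 × 1.06 = 305.3754.
Apply the 25% increase: 305.3754 × 1.25 = 381.71925 ≈ 381.72.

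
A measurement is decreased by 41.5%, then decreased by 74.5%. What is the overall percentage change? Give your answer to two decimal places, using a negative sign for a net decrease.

A 41.5% decrease multiplies by 0.585.
Then a 74.5% decrease: 0.585 × 0.255 = 0.149175.
Overall factor 0.149175, i.e. -85.08%.

-85.08%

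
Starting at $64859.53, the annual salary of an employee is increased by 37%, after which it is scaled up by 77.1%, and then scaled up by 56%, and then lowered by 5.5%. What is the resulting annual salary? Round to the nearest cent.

$231990.04

37% increase: $64859.53 × 1.37 = $88857.5561.
After the 77.1% increase: $88857.5561 × 1.771 = $157366.7318531.
56% increase: $157366.7318531 × 1.56 = $245492.101690836.
5.5% decrease: $245492.101690836 × 0.945 = $231990.03609784002 ≈ $231990.04.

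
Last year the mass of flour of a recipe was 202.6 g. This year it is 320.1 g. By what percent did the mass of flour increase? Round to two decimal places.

58.00%

Change: 320.1 − 202.6 = 117.5.
Relative to the original: 117.5 ÷ 202.6 ≈ 58.00%.
So the mass of flour increased by 58.00%.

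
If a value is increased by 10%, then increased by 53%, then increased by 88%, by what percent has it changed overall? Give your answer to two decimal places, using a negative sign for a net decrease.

A 10% increase multiplies by 1.1.
Then a 53% increase: 1.1 × 1.53 = 1.683.
Then an 88% increase: 1.683 × 1.88 = 3.16404.
Overall factor 3.16404, i.e. 216.40%.

216.40%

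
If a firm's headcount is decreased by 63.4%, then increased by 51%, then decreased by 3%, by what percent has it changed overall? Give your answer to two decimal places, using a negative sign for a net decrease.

The combined multiplier is 0.366 × 1.51 × 0.97 = 0.5360802.
That corresponds to a decrease of 46.39%.

-46.39%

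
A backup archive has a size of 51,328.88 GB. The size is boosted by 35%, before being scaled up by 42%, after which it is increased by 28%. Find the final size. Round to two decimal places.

125,948.75 GB

After the 35% increase: 51,328.88 × 1.35 = 69293.988.
After the 42% increase: 69293.988 × 1.42 = 98397.46296.
After the 28% increase: 98397.46296 × 1.28 = 125948.7525888 ≈ 125,948.75.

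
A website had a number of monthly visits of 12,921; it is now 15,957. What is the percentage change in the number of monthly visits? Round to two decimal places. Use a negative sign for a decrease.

23.50%

Change: 15,957 − 12,921 = 3,036.
Relative to the original: 3,036 ÷ 12,921 ≈ 23.50%.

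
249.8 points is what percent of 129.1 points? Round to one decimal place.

193.5%

249.8 points ÷ 129.1 points ≈ 193.5%.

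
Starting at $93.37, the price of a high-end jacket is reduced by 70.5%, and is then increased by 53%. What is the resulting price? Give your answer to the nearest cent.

70.5% decrease: $93.37 × 0.295 = $27.54415.
Apply the 53% increase: $27.54415 × 1.53 = $42.1425495 ≈ $42.14.

$42.14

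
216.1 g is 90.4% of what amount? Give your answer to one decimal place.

239.0 g

216.1 g ÷ 0.904 ≈ 239.0 g.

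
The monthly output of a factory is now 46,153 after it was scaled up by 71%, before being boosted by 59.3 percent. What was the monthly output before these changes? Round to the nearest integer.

Undoing the 59.3% increase: 46,153 ÷ 1.593 ≈ 28972.379159.
Undoing the 71% increase: 28972.379159 ÷ 1.71 ≈ 16,943.

16,943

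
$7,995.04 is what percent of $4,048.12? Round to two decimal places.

$7,995.04 ÷ $4,048.12 ≈ 197.50%.

197.50%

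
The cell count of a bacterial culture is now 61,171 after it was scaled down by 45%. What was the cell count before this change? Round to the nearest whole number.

The overall multiplier applied was 0.55.
So the original cell count was 61,171 ÷ 0.55 = 111,220.

111,220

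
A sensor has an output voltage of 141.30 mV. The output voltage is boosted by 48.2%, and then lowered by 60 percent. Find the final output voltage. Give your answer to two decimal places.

Each change multiplies by a factor: 1.482 × 0.4 = 0.5928.
141.30 × 0.5928 = 83.76264 ≈ 83.76.

83.76 mV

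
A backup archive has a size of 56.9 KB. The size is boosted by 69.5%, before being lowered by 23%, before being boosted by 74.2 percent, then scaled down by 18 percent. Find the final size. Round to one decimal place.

106.1 KB

After the 69.5% increase: 56.9 × 1.695 = 96.4455.
23% decrease: 96.4455 × 0.77 = 74.263035.
Apply the 74.2% increase: 74.263035 × 1.742 = 129.36620697.
After the 18% decrease: 129.36620697 × 0.82 = 106.0802897154 ≈ 106.1.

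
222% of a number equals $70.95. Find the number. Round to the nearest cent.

$31.96

$70.95 ÷ 2.22 ≈ $31.96.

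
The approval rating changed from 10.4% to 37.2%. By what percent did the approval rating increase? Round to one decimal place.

The change is 37.2 − 10.4 = 26.8 percentage points.
Relative to the original 10.4%, that is 26.8 ÷ 10.4 ≈ 257.7%.
So the approval rating rose by 257.7%.

257.7%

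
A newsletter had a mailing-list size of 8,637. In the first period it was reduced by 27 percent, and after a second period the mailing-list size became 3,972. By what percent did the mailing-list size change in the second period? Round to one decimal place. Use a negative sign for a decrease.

-37.0%

After the first period: 8,637 × 0.73 = 6305.01.
Second-period multiplier: 3,972 ÷ 6305.01 ≈ 0.62998.
That is a change of -37.0%.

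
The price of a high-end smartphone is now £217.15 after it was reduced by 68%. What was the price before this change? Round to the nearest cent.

£678.59

The overall multiplier applied was 0.32.
So the original price was £217.15 ÷ 0.32 ≈ £678.59.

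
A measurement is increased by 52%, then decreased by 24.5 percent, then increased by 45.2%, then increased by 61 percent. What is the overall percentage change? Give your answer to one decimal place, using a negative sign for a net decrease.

168.3%

A 52% increase multiplies by 1.52.
Then a 24.5% decrease: 1.52 × 0.755 = 1.1476.
Then a 45.2% increase: 1.1476 × 1.452 = 1.6663152.
Then a 61% increase: 1.6663152 × 1.61 = 2.682767472.
Overall factor 2.682767472, i.e. 168.3%.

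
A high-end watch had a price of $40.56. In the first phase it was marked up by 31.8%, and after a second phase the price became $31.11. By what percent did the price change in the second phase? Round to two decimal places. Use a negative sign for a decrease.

-41.80%

After the first phase: $40.56 × 1.318 = $53.45808.
Second-phase multiplier: $31.11 ÷ $53.45808 ≈ 0.581951.
That is a change of -41.80%.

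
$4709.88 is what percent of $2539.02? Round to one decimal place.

$4709.88 ÷ $2539.02 ≈ 185.5%.

185.5%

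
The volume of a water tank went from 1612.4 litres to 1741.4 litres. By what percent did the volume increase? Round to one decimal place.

8.0%

Change: 1741.4 − 1612.4 = 129.0.
Relative to the original: 129.0 ÷ 1612.4 ≈ 8.0%.
So the volume increased by 8.0%.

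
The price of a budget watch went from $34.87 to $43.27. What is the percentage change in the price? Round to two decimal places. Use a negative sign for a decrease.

24.09%

Change: $43.27 − $34.87 = $8.40.
Relative to the original: $8.40 ÷ $34.87 ≈ 24.09%.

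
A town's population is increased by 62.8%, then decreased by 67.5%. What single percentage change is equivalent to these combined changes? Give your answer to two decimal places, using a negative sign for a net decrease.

A 62.8% increase multiplies by 1.628.
Then a 67.5% decrease: 1.628 × 0.325 = 0.5291.
Overall factor 0.5291, i.e. -47.09%.

-47.09%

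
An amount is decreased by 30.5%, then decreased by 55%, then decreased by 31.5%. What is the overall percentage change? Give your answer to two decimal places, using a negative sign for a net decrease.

-78.58%

The combined multiplier is 0.695 × 0.45 × 0.685 = 0.21423375.
That corresponds to a decrease of 78.58%.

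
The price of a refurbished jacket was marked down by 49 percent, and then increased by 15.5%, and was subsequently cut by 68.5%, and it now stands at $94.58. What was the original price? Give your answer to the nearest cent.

The overall multiplier applied was 0.51 × 1.155 × 0.315 = 0.18555075.
So the original price was $94.58 ÷ 0.18555075 ≈ $509.73.

$509.73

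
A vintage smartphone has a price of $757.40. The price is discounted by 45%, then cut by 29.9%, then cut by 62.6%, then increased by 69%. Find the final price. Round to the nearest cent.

$184.57

45% decrease: $757.40 × 0.55 = $416.57.
After the 29.9% decrease: $416.57 × 0.701 = $292.01557.
Apply the 62.6% decrease: $292.01557 × 0.374 = $109.21382318.
69% increase: $109.21382318 × 1.69 = $184.5713611742 ≈ $184.57.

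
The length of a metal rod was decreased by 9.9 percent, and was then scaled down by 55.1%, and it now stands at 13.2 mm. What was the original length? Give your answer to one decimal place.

32.6 mm

Undoing the 55.1% decrease: 13.2 ÷ 0.449 ≈ 29.398664.
Undoing the 9.9% decrease: 29.398664 ÷ 0.901 ≈ 32.6 mm.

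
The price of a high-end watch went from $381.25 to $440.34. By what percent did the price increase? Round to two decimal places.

Change: $440.34 − $381.25 = $59.09.
Relative to the original: $59.09 ÷ $381.25 ≈ 15.50%.
So the price increased by 15.50%.

15.50%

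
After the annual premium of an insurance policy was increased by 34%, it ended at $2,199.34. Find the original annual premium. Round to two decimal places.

The overall multiplier applied was 1.34.
So the original annual premium was $2,199.34 ÷ 1.34 ≈ $1,641.30.

$1,641.30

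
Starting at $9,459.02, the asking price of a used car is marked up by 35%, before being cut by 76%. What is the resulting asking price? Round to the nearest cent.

$3,064.72

35% increase: $9,459.02 × 1.35 = $12769.677.
76% decrease: $12769.677 × 0.24 = $3064.72248 ≈ $3,064.72.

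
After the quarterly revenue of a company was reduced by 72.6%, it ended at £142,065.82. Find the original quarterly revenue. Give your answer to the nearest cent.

The overall multiplier applied was 0.274.
So the original quarterly revenue was £142,065.82 ÷ 0.274 ≈ £518,488.39.

£518,488.39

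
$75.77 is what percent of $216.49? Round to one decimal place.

35.0%

$75.77 ÷ $216.49 ≈ 35.0%.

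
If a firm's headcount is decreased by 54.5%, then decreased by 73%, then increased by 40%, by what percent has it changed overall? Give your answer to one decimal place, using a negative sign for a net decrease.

-82.8%

The combined multiplier is 0.455 × 0.27 × 1.4 = 0.17199.
That corresponds to a decrease of 82.8%.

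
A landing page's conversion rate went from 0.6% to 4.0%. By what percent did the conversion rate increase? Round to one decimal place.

566.7%

The change is 4.0 − 0.6 = 3.4 percentage points.
Relative to the original 0.6%, that is 3.4 ÷ 0.6 ≈ 566.7%.
So the conversion rate rose by 566.7%.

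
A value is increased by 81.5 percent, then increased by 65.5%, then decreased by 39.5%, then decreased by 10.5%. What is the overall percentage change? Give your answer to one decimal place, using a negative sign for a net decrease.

62.6%

An 81.5% increase multiplies by 1.815.
Then a 65.5% increase: 1.815 × 1.655 = 3.003825.
Then a 39.5% decrease: 3.003825 × 0.605 = 1.817314125.
Then a 10.5% decrease: 1.817314125 × 0.895 = 1.626496141875.
Overall factor 1.626496141875, i.e. 62.6%.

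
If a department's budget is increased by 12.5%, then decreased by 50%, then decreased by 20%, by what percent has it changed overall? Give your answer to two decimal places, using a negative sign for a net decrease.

-55.00%

A 12.5% increase multiplies by 1.125.
Then a 50% decrease: 1.125 × 0.5 = 0.5625.
Then a 20% decrease: 0.5625 × 0.8 = 0.45.
Overall factor 0.45, i.e. -55.00%.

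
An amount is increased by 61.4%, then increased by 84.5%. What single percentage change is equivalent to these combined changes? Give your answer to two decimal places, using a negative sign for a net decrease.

197.78%

The combined multiplier is 1.614 × 1.845 = 2.97783.
That corresponds to an increase of 197.78%.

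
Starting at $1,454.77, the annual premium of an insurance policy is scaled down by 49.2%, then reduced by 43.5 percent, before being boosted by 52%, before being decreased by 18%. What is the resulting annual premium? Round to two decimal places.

After the 49.2% decrease: $1,454.77 × 0.508 = $739.02316.
Apply the 43.5% decrease: $739.02316 × 0.565 = $417.5480854.
52% increase: $417.5480854 × 1.52 = $634.673089808.
Apply the 18% decrease: $634.673089808 × 0.82 = $520.43193364256 ≈ $520.43.

$520.43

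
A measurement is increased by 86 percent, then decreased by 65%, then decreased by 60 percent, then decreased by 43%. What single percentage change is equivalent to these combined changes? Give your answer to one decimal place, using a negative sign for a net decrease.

An 86% increase multiplies by 1.86.
Then a 65% decrease: 1.86 × 0.35 = 0.651.
Then a 60% decrease: 0.651 × 0.4 = 0.2604.
Then a 43% decrease: 0.2604 × 0.57 = 0.148428.
Overall factor 0.148428, i.e. -85.2%.

-85.2%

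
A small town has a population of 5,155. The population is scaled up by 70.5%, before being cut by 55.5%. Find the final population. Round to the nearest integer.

After the 70.5% increase: 5,155 × 1.705 = 8789.275.
55.5% decrease: 8789.275 × 0.445 = 3911.227375 ≈ 3,911.

3,911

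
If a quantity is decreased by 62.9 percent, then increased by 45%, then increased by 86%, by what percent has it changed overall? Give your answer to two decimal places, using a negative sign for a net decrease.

0.06%

The combined multiplier is 0.371 × 1.45 × 1.86 = 1.000587.
That corresponds to an increase of 0.06%.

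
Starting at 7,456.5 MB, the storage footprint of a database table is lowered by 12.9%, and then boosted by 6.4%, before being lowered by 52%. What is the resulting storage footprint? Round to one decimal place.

3,316.9 MB

Apply the 12.9% decrease: 7,456.5 × 0.871 = 6494.6115.
After the 6.4% increase: 6494.6115 × 1.064 = 6910.266636.
52% decrease: 6910.266636 × 0.48 = 3316.92798528 ≈ 3,316.9.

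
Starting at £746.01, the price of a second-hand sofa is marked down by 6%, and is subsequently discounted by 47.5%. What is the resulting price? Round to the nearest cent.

After the 6% decrease: £746.01 × 0.94 = £701.2494.
Apply the 47.5% decrease: £701.2494 × 0.525 = £368.155935 ≈ £368.16.

£368.16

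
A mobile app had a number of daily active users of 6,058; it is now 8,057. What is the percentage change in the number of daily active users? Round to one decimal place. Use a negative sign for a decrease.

33.0%

Change: 8,057 − 6,058 = 1,999.
Relative to the original: 1,999 ÷ 6,058 ≈ 33.0%.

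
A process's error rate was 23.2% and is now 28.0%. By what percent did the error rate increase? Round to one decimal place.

20.7%

The change is 28.0 − 23.2 = 4.8 percentage points.
Relative to the original 23.2%, that is 4.8 ÷ 23.2 ≈ 20.7%.
So the error rate rose by 20.7%.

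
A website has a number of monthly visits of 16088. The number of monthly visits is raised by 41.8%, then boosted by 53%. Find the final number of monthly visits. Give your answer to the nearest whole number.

34904

Each change multiplies by a factor: 1.418 × 1.53 = 2.16954.
16088 × 2.16954 = 34903.55952 ≈ 34904.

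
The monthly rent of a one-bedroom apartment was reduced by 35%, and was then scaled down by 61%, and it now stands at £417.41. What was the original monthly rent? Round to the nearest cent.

£1646.59

Undoing the 61% decrease: £417.41 ÷ 0.39 ≈ £1070.282051.
Undoing the 35% decrease: £1070.282051 ÷ 0.65 ≈ £1646.59.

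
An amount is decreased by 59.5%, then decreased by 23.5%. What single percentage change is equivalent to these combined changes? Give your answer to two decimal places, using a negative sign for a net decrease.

A 59.5% decrease multiplies by 0.405.
Then a 23.5% decrease: 0.405 × 0.765 = 0.309825.
Overall factor 0.309825, i.e. -69.02%.

-69.02%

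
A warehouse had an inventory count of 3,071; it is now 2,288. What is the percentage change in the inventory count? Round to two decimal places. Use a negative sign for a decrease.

-25.50%

Change: 2,288 − 3,071 = -783.
Relative to the original: -783 ÷ 3,071 ≈ -25.50%.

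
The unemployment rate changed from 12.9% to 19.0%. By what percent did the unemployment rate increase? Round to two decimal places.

The change is 19.0 − 12.9 = 6.1 percentage points.
Relative to the original 12.9%, that is 6.1 ÷ 12.9 ≈ 47.29%.
So the unemployment rate rose by 47.29%.

47.29%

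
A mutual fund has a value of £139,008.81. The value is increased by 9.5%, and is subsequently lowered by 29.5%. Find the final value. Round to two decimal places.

9.5% increase: £139,008.81 × 1.095 = £152214.64695.
After the 29.5% decrease: £152214.64695 × 0.705 = £107311.32609975 ≈ £107,311.33.

£107,311.33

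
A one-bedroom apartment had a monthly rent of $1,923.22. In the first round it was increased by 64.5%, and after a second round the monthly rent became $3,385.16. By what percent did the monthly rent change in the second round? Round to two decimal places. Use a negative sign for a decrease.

7.00%

After the first round: $1,923.22 × 1.645 = $3163.6969.
Second-round multiplier: $3,385.16 ÷ $3163.6969 ≈ 1.070001.
That is a change of 7.00%.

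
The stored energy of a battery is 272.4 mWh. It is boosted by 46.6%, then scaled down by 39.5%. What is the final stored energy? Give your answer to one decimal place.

46.6% increase: 272.4 × 1.466 = 399.3384.
Apply the 39.5% decrease: 399.3384 × 0.605 = 241.599732 ≈ 241.6.

241.6 mWh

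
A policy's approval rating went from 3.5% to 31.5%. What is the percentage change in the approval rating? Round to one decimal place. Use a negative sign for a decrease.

800.0%

The change is 31.5 − 3.5 = 28.0 percentage points.
Relative to the original 3.5%, that is 28.0 ÷ 3.5 = 800.0%.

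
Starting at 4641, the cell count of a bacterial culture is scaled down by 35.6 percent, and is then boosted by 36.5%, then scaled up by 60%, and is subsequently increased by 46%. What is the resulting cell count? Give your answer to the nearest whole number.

9530

Each change multiplies by a factor: 0.644 × 1.365 × 1.6 × 1.46 = 2.05348416.
4641 × 2.05348416 = 9530.21998656 ≈ 9530.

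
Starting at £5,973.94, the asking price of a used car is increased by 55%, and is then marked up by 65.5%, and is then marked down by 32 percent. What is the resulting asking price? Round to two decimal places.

£10,420.76

Apply the 55% increase: £5,973.94 × 1.55 = £9259.607.
65.5% increase: £9259.607 × 1.655 = £15324.649585.
Apply the 32% decrease: £15324.649585 × 0.68 = £10420.7617178 ≈ £10,420.76.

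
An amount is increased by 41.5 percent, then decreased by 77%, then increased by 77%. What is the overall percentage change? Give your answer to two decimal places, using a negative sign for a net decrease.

A 41.5% increase multiplies by 1.415.
Then a 77% decrease: 1.415 × 0.23 = 0.32545.
Then a 77% increase: 0.32545 × 1.77 = 0.5760465.
Overall factor 0.5760465, i.e. -42.40%.

-42.40%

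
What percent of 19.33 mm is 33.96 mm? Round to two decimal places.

33.96 mm ÷ 19.33 mm ≈ 175.69%.

175.69%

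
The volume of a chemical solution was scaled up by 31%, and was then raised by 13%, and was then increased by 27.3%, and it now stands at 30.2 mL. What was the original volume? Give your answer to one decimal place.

16.0 mL

Undoing the 27.3% increase: 30.2 ÷ 1.273 ≈ 23.723488.
Undoing the 13% increase: 23.723488 ÷ 1.13 ≈ 20.994237.
Undoing the 31% increase: 20.994237 ÷ 1.31 ≈ 16.0 mL.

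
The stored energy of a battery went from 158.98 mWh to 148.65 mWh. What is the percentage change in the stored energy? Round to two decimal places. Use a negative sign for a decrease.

Change: 148.65 − 158.98 = -10.33.
Relative to the original: -10.33 ÷ 158.98 ≈ -6.50%.

-6.50%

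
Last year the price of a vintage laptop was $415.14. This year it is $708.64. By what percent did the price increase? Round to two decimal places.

Change: $708.64 − $415.14 = $293.50.
Relative to the original: $293.50 ÷ $415.14 ≈ 70.70%.
So the price increased by 70.70%.

70.70%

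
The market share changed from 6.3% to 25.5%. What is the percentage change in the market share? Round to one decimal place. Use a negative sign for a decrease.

The change is 25.5 − 6.3 = 19.2 percentage points.
Relative to the original 6.3%, that is 19.2 ÷ 6.3 ≈ 304.8%.

304.8%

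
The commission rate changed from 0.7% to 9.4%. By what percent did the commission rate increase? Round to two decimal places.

1242.86%

The change is 9.4 − 0.7 = 8.7 percentage points.
Relative to the original 0.7%, that is 8.7 ÷ 0.7 ≈ 1242.86%.
So the commission rate rose by 1242.86%.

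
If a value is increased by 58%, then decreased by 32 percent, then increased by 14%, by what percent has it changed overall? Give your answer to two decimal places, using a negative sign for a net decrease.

A 58% increase multiplies by 1.58.
Then a 32% decrease: 1.58 × 0.68 = 1.0744.
Then a 14% increase: 1.0744 × 1.14 = 1.224816.
Overall factor 1.224816, i.e. 22.48%.

22.48%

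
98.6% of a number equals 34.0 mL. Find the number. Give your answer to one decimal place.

34.5 mL

34.0 mL ÷ 0.986 ≈ 34.5 mL.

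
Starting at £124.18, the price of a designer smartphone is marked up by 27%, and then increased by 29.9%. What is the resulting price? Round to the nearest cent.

Each change multiplies by a factor: 1.27 × 1.299 = 1.64973.
£124.18 × 1.64973 = £204.8634714 ≈ £204.86.

£204.86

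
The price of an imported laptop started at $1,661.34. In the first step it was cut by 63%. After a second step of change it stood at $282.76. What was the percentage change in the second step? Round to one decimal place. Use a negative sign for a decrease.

After the first step: $1,661.34 × 0.37 = $614.6958.
Second-step multiplier: $282.76 ÷ $614.6958 ≈ 0.46.
That is a change of -54.0%.

-54.0%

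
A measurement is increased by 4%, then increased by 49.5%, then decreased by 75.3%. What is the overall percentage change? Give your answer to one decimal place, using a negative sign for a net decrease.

-61.6%

The combined multiplier is 1.04 × 1.495 × 0.247 = 0.3840356.
That corresponds to a decrease of 61.6%.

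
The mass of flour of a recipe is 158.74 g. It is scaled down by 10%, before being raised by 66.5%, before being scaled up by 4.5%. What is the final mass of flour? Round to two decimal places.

After the 10% decrease: 158.74 × 0.9 = 142.866.
Apply the 66.5% increase: 142.866 × 1.665 = 237.87189.
After the 4.5% increase: 237.87189 × 1.045 = 248.57612505 ≈ 248.58.

248.58 g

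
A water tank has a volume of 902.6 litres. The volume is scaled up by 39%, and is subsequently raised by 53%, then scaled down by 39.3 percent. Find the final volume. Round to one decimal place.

Each change multiplies by a factor: 1.39 × 1.53 × 0.607 = 1.2909069.
902.6 × 1.2909069 = 1165.17256794 ≈ 1165.2.

1165.2 litres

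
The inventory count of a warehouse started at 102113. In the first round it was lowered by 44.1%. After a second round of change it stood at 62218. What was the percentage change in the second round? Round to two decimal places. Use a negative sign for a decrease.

9.00%

After the first round: 102113 × 0.559 = 57081.167.
Second-round multiplier: 62218 ÷ 57081.167 ≈ 1.089992.
That is a change of 9.00%.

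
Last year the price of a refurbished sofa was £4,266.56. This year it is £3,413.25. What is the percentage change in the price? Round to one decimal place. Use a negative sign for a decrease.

-20.0%

Change: £3,413.25 − £4,266.56 = -£853.31.
Relative to the original: -£853.31 ÷ £4,266.56 ≈ -20.0%.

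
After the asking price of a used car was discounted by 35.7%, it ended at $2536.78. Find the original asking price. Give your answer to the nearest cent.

$3945.23

The overall multiplier applied was 0.643.
So the original asking price was $2536.78 ÷ 0.643 ≈ $3945.23.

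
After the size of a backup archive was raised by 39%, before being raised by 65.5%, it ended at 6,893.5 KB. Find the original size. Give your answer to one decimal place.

The overall multiplier applied was 1.39 × 1.655 = 2.30045.
So the original size was 6,893.5 ÷ 2.30045 ≈ 2,996.6 KB.

2,996.6 KB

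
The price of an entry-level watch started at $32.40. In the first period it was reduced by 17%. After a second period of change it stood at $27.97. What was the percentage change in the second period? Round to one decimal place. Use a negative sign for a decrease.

4.0%

After the first period: $32.40 × 0.83 = $26.892.
Second-period multiplier: $27.97 ÷ $26.892 ≈ 1.04009.
That is a change of 4.0%.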